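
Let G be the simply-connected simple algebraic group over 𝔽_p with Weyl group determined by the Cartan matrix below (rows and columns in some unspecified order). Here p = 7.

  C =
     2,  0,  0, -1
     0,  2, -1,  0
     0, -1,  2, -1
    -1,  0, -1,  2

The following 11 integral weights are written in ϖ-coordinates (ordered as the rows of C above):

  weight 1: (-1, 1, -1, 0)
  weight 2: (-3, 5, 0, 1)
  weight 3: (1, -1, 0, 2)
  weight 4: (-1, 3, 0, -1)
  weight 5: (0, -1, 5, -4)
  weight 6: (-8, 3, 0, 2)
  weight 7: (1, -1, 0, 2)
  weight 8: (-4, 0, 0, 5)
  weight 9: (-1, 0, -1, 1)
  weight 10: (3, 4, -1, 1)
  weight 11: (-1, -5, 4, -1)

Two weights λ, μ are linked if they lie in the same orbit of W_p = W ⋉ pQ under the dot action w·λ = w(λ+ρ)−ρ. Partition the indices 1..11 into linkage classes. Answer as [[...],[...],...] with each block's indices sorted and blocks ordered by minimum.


Type A_4, rank 4, |W|=120; reorder rows/cols to standard.

W_7-reps of the 11 weights in Ā_7 (same 4-coord order as C):

  λ_1 → (0, 2, 0, 1)
  λ_2 → (0, 4, 1, 0)
  λ_3 → (2, 0, 1, 3)
  λ_4 → (0, 4, 1, 0)
  λ_5 → (2, 0, 3, 1)
  λ_6 → (2, 0, 3, 1)
  λ_7 → (2, 0, 1, 3)
  λ_8 → (2, 0, 1, 3)
  λ_9 → (0, 1, 0, 2)
  λ_10 → (0, 1, 0, 2)
  λ_11 → (0, 4, 1, 0)

Partition of {1..11} into 5 W_7-dot-orbits:

[[1], [2, 4, 11], [3, 7, 8], [5, 6], [9, 10]]


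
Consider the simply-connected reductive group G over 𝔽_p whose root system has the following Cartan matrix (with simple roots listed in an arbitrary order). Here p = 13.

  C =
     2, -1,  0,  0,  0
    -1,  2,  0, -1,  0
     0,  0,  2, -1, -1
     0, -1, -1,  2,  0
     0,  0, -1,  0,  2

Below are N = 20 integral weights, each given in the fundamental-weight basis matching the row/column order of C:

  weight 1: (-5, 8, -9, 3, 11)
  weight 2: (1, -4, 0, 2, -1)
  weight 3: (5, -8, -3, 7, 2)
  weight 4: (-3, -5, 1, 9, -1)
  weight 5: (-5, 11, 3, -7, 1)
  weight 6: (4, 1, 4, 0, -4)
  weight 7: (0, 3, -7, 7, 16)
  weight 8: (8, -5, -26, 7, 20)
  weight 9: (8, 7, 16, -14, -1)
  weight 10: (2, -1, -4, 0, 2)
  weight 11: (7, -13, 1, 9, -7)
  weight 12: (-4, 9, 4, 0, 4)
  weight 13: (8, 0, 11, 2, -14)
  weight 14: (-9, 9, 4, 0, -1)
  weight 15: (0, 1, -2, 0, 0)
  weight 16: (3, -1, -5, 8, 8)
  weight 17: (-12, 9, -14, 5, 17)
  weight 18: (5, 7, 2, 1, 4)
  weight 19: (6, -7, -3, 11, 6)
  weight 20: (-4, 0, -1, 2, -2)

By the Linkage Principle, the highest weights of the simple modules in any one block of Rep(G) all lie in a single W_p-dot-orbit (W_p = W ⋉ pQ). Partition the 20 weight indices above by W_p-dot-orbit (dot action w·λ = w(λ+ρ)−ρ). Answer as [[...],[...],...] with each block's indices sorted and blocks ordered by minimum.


A_5 Cartan matrix, 5 simple roots permuted; ρ=(1,1,1,1,1).

W_13-reps of the 20 weights in Ā_13 (same 5-coord order as C):

  [1] (0, 1, 4, 4, 0)
  [2] (1, 2, 1, 0, 0)
  [3] (1, 5, 1, 1, 1)
  [4] (4, 2, 2, 4, 0)
  [5] (4, 2, 2, 4, 0)
  [6] (5, 2, 2, 1, 3)
  [7] (4, 2, 2, 4, 0)
  [8] (0, 1, 4, 4, 0)
  [9] (0, 1, 4, 4, 0)
  [10] (1, 2, 1, 0, 0)
  [11] (4, 2, 2, 4, 0)
  [12] (5, 2, 2, 1, 3)
  [13] (1, 2, 1, 0, 0)
  [14] (5, 2, 2, 1, 3)
  [15] (1, 2, 1, 0, 0)
  [16] (0, 1, 4, 4, 0)
  [17] (5, 2, 2, 1, 3)
  [18] (5, 2, 2, 1, 3)
  [19] (4, 2, 2, 4, 0)
  [20] (1, 2, 1, 0, 0)

The 20 indices split into 5 linkage classes (same alcove rep ⇔ same W_13-dot-orbit):

[[1, 8, 9, 16], [2, 10, 13, 15, 20], [3], [4, 5, 7, 11, 19], [6, 12, 14, 17, 18]]


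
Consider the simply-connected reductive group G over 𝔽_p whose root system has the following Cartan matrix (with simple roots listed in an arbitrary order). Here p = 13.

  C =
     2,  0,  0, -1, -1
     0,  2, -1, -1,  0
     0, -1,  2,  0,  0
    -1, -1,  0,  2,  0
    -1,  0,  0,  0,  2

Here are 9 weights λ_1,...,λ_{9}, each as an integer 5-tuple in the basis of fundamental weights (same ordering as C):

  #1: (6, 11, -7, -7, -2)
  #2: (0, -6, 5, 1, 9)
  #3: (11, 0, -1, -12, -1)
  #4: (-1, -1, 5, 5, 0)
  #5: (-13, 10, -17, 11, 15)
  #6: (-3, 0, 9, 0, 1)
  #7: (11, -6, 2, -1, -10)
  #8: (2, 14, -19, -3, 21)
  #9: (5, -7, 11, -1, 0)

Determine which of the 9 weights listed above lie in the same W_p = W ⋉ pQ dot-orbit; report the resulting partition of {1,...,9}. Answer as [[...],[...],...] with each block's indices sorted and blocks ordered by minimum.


A_5 Cartan matrix, 5 simple roots permuted; ρ=(1,1,1,1,1).

Folding the 9 weights λ_j+ρ into Ā_13 (reps in the given 5-coord order):

  λ_1 → (0, 0, 6, 6, 1);  λ_2 → (2, 2, 0, 1, 7);  λ_3 → (1, 0, 10, 1, 0);  λ_4 → (0, 0, 6, 6, 1);  λ_5 → (2, 2, 0, 1, 7);  λ_6 → (1, 0, 10, 1, 0);  λ_7 → (2, 2, 0, 1, 7);  λ_8 → (2, 2, 0, 1, 7);  λ_9 → (0, 0, 6, 6, 1)

Partition of {1..9} into 3 W_13-dot-orbits:

[[1, 4, 9], [2, 5, 7, 8], [3, 6]]


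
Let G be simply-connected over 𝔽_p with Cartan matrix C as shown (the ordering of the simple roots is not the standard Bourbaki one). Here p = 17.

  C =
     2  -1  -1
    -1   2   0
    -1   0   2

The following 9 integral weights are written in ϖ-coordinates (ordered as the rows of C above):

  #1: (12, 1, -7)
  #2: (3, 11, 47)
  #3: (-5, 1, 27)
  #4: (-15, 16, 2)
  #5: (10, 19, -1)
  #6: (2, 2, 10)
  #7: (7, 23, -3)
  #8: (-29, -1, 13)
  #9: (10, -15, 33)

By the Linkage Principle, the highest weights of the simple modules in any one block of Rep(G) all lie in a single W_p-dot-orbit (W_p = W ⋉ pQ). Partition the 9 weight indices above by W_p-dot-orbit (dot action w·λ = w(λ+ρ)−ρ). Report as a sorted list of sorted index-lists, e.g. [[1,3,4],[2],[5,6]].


Cartan matrix: type A_3 (|W|=24); un-permuting the 3 rows.

Each λ_j+ρ reduced to Ā_17; 3-tuples below use C's row order:

  λ_1 → (7, 2, 6) · λ_2 → (12, 1, 1) · λ_3 → (7, 2, 6) · λ_4 → (3, 3, 11) · λ_5 → (3, 3, 11) · λ_6 → (3, 3, 11) · λ_7 → (7, 2, 6) · λ_8 → (3, 3, 11) · λ_9 → (3, 3, 11)

Partition of {1..9} into 3 W_17-dot-orbits:

[[1, 3, 7], [2], [4, 5, 6, 8, 9]]


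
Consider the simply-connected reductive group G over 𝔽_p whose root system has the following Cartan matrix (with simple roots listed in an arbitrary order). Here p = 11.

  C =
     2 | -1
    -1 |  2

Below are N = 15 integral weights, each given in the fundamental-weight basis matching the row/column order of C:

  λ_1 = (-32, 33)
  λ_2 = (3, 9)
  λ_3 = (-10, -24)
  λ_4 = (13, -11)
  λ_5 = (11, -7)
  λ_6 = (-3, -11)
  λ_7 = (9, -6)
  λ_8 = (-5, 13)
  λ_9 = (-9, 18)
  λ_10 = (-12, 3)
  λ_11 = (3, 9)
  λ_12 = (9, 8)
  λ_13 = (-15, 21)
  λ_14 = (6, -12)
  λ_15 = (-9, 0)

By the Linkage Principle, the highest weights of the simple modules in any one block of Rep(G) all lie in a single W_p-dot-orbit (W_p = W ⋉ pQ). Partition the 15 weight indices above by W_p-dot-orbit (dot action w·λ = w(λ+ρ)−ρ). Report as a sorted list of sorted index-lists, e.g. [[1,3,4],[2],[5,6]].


C ↔ A_2 under row/col permutation; |W(A_2)| = 6.

λ_j+ρ reflected into Ā_11 (⟨·,θ^∨⟩≤11); 2-tuples as given:

  1: (2, 1) · 2: (1, 7) · 3: (9, 1) · 4: (1, 7) · 5: (5, 5) · 6: (9, 1) · 7: (5, 5) · 8: (1, 7) · 9: (0, 3) · 10: (4, 7) · 11: (1, 7) · 12: (2, 1) · 13: (0, 3) · 14: (4, 7) · 15: (1, 7)

Partition of {1..15} into 6 W_11-dot-orbits:

[[1, 12], [2, 4, 8, 11, 15], [3, 6], [5, 7], [9, 13], [10, 14]]


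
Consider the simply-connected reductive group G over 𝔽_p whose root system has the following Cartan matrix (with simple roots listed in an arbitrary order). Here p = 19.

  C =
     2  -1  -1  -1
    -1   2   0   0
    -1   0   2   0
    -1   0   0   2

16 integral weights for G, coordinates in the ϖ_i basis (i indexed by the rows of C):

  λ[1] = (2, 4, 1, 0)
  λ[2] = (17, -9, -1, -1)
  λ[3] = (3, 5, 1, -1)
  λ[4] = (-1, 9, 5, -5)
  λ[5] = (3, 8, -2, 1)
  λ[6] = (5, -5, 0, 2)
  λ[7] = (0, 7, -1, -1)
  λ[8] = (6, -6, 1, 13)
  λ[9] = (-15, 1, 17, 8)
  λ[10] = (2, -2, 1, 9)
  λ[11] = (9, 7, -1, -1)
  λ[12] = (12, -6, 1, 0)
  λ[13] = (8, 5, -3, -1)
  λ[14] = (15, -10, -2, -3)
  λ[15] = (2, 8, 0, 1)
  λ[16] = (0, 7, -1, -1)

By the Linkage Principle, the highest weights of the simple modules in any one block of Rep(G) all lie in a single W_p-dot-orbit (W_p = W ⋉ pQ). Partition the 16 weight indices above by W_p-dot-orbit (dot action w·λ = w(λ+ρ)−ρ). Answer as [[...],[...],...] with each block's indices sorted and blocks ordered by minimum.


C ↔ D_4 under row/col permutation; |W(D_4)| = 192.

W_19-reps of the 16 weights in Ā_19 (same 4-coord order as C):

  λ_1+ρ ↦ (3, 5, 2, 1) · λ_2+ρ ↦ (1, 8, 0, 0) · λ_3+ρ ↦ (4, 6, 2, 0) · λ_4+ρ ↦ (4, 6, 2, 0) · λ_5+ρ ↦ (3, 9, 1, 2) · λ_6+ρ ↦ (2, 4, 1, 3) · λ_7+ρ ↦ (1, 8, 0, 0) · λ_8+ρ ↦ (2, 1, 2, 10) · λ_9+ρ ↦ (3, 9, 1, 2) · λ_10+ρ ↦ (2, 1, 2, 10) · λ_11+ρ ↦ (1, 8, 0, 0) · λ_12+ρ ↦ (3, 5, 2, 1) · λ_13+ρ ↦ (4, 6, 2, 0) · λ_14+ρ ↦ (3, 9, 1, 2) · λ_15+ρ ↦ (3, 9, 1, 2) · λ_16+ρ ↦ (1, 8, 0, 0)

The 16 indices split into 6 linkage classes (same alcove rep ⇔ same W_19-dot-orbit):

[[1, 12], [2, 7, 11, 16], [3, 4, 13], [5, 9, 14, 15], [6], [8, 10]]


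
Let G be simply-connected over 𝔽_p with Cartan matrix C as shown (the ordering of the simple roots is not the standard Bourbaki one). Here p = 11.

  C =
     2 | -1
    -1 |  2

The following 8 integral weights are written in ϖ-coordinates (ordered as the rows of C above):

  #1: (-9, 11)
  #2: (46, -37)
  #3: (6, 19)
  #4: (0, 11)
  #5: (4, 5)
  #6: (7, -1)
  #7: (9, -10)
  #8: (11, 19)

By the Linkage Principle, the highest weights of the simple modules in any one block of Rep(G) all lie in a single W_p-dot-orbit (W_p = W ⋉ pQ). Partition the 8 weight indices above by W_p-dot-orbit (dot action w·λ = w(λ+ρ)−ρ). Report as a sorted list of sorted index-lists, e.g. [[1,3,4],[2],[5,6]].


Cartan matrix: type A_2 (|W|=6); un-permuting the 2 rows.

Folding the 8 weights λ_j+ρ into Ā_11 (reps in the given 2-coord order):

  [1] (7, 3) · [2] (8, 0) · [3] (4, 5) · [4] (1, 9) · [5] (5, 6) · [6] (8, 0) · [7] (1, 9) · [8] (1, 9)

5 distinct reps among the 8 weights ⇒ 5 W_11-linkage classes:

[[1], [2, 6], [3], [4, 7, 8], [5]]


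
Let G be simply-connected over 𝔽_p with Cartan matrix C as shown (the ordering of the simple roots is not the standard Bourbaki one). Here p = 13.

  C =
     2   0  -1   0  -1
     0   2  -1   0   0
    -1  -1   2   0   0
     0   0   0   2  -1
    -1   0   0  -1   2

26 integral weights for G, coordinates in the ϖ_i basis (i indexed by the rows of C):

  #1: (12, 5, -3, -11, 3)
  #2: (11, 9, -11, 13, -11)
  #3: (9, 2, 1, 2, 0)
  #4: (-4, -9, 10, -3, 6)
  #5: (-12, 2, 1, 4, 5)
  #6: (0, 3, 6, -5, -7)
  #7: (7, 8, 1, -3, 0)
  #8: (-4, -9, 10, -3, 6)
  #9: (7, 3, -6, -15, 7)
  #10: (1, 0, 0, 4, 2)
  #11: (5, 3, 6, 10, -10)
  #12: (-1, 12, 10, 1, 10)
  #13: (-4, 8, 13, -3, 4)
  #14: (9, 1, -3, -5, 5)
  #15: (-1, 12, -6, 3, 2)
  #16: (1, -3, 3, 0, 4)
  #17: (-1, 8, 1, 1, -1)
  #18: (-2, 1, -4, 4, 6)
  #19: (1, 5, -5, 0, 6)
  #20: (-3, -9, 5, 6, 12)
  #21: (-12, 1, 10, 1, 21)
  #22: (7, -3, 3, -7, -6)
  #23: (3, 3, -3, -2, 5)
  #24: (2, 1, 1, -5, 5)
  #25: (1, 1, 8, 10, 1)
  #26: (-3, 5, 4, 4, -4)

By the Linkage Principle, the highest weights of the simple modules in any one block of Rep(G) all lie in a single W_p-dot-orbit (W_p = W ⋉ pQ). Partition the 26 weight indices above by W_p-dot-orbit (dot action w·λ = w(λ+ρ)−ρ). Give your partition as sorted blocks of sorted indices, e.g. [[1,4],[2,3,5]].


C ↔ A_5 under row/col permutation; |W(A_5)| = 720.

Ā_13 reps of the 26 weights (A_5, coords as presented):

    1: (3, 2, 2, 4, 2)
    2: (7, 2, 1, 1, 2)
    3: (7, 2, 1, 1, 2)
    4: (3, 6, 0, 0, 2)
    5: (3, 6, 0, 0, 2)
    6: (2, 2, 2, 1, 5)
    7: (2, 2, 2, 1, 5)
    8: (3, 6, 0, 0, 2)
    9: (2, 1, 1, 5, 3)
    10: (2, 1, 1, 5, 3)
    11: (3, 2, 2, 4, 2)
    12: (0, 9, 2, 2, 0)
    13: (7, 2, 1, 1, 2)
    14: (7, 2, 1, 1, 2)
    15: (3, 6, 0, 0, 2)
    16: (2, 2, 2, 1, 5)
    17: (0, 9, 2, 2, 0)
    18: (2, 1, 1, 5, 3)
    19: (2, 2, 2, 1, 5)
    20: (3, 2, 2, 4, 2)
    21: (0, 9, 2, 2, 0)
    22: (2, 1, 1, 5, 3)
    23: (2, 2, 2, 1, 5)
    24: (3, 2, 2, 4, 2)
    25: (0, 9, 2, 2, 0)
    26: (3, 6, 0, 0, 2)

Linkage partition of the 26 weights (6 classes, p=13):

[[1, 11, 20, 24], [2, 3, 13, 14], [4, 5, 8, 15, 26], [6, 7, 16, 19, 23], [9, 10, 18, 22], [12, 17, 21, 25]]


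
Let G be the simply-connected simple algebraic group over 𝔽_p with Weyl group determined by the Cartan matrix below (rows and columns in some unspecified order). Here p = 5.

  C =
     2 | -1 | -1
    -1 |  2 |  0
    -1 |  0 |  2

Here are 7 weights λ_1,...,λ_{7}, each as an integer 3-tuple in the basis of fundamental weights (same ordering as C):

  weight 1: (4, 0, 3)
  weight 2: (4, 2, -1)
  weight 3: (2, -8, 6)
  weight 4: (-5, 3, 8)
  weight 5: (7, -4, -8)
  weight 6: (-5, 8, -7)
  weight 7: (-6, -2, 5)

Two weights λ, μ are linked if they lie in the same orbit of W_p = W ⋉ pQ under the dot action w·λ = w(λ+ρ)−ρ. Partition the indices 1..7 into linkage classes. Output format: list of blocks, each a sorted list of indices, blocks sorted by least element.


Root system A_3: the 3×3 matrix C matches after relabeling.

Ā_5 reps of the 7 weights (A_3, coords as presented):

  λ_1+ρ ↦ (0, 4, 1) · λ_2+ρ ↦ (2, 0, 3) · λ_3+ρ ↦ (0, 2, 2) · λ_4+ρ ↦ (0, 4, 1) · λ_5+ρ ↦ (0, 2, 2) · λ_6+ρ ↦ (0, 4, 1) · λ_7+ρ ↦ (0, 4, 1)

These 7 weights hit 3 W_5-dot-orbits; sizes (4, 1, 2):

[[1, 4, 6, 7], [2], [3, 5]]


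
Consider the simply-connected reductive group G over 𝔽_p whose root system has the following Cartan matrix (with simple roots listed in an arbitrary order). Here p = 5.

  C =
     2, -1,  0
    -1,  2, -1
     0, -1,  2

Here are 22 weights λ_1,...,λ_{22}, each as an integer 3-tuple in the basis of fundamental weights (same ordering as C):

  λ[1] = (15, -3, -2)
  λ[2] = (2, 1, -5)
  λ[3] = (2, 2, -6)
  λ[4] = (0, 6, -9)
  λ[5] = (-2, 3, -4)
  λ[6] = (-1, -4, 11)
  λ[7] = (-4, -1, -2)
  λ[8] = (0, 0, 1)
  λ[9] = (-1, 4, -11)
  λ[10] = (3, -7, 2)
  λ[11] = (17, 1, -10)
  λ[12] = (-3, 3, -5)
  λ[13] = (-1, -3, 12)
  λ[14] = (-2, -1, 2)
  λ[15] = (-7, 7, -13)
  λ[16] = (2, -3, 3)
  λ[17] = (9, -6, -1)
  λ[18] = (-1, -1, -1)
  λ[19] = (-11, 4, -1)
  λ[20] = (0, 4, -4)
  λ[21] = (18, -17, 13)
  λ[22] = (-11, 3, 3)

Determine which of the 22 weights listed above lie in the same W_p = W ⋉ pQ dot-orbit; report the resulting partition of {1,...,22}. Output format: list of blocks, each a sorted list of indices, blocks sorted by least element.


A_3 Cartan matrix, 3 simple roots permuted; ρ=(1,1,1).

Folding the 22 weights λ_j+ρ into Ā_5 (reps in the given 3-coord order):

    [1] (1, 1, 2)
    [2] (1, 2, 2)
    [3] (0, 2, 2)
    [4] (1, 2, 2)
    [5] (1, 0, 3)
    [6] (0, 2, 2)
    [7] (1, 0, 3)
    [8] (1, 1, 2)
    [9] (0, 0, 0)
    [10] (1, 1, 2)
    [11] (1, 2, 2)
    [12] (0, 2, 2)
    [13] (1, 2, 2)
    [14] (0, 1, 2)
    [15] (0, 2, 2)
    [16] (1, 2, 2)
    [17] (0, 0, 0)
    [18] (0, 0, 0)
    [19] (0, 0, 0)
    [20] (0, 2, 2)
    [21] (1, 1, 2)
    [22] (1, 0, 3)

These 22 weights hit 6 W_5-dot-orbits; sizes (4, 5, 5, 3, 4, 1):

[[1, 8, 10, 21], [2, 4, 11, 13, 16], [3, 6, 12, 15, 20], [5, 7, 22], [9, 17, 18, 19], [14]]


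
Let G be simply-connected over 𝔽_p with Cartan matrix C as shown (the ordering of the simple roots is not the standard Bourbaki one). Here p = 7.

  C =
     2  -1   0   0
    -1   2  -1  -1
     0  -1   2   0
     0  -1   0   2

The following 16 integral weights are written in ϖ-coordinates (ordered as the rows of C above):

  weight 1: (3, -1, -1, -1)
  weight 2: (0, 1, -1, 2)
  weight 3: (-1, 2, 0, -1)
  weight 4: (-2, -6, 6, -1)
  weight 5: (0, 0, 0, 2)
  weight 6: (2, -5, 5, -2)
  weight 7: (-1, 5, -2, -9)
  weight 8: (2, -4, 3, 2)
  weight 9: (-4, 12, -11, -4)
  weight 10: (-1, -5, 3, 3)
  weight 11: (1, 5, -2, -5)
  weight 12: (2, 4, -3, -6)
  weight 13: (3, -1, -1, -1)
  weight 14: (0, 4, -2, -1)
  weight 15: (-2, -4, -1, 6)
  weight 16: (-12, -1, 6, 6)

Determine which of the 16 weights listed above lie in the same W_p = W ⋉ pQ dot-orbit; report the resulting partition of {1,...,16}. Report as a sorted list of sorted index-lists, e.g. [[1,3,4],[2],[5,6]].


Root system D_4: the 4×4 matrix C matches after relabeling.

Each λ_j+ρ reduced to Ā_7; 4-tuples below use C's row order:

  λ_1 → (4, 0, 0, 0)
  λ_2 → (1, 1, 0, 3)
  λ_3 → (0, 3, 1, 0)
  λ_4 → (0, 1, 4, 1)
  λ_5 → (1, 1, 1, 3)
  λ_6 → (1, 1, 0, 3)
  λ_7 → (1, 1, 0, 3)
  λ_8 → (0, 3, 1, 0)
  λ_9 → (0, 3, 1, 0)
  λ_10 → (4, 0, 0, 0)
  λ_11 → (1, 1, 0, 3)
  λ_12 → (1, 1, 0, 3)
  λ_13 → (4, 0, 0, 0)
  λ_14 → (1, 1, 1, 0)
  λ_15 → (0, 3, 1, 0)
  λ_16 → (4, 0, 0, 0)

Grouping the 16 weights by Ā_7-representative: 6 linkage classes.

[[1, 10, 13, 16], [2, 6, 7, 11, 12], [3, 8, 9, 15], [4], [5], [14]]


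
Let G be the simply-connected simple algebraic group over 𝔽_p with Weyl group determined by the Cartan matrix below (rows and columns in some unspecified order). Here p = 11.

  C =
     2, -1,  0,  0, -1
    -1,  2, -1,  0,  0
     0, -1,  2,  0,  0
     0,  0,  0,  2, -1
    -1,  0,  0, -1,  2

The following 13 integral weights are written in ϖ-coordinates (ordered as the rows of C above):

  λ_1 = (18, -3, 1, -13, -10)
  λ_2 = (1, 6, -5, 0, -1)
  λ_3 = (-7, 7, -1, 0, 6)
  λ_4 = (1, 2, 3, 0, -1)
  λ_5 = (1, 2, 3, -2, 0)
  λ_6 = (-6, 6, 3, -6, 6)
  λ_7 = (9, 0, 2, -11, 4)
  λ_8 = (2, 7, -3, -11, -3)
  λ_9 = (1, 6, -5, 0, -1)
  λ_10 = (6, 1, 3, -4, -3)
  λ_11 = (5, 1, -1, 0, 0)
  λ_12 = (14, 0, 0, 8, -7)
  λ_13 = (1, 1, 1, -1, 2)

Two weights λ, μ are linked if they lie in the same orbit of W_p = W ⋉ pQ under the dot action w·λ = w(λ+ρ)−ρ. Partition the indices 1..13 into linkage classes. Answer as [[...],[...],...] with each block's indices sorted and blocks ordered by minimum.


Root system A_5: the 5×5 matrix C matches after relabeling.

Alcove-folded reps (p=11, 13 weights, presented ϖ-order):

  [1] (6, 2, 0, 1, 1) · [2] (2, 3, 4, 1, 0) · [3] (6, 2, 0, 1, 1) · [4] (2, 3, 4, 1, 0) · [5] (2, 3, 4, 1, 0) · [6] (2, 2, 2, 0, 3) · [7] (1, 4, 1, 3, 2) · [8] (6, 2, 0, 1, 1) · [9] (2, 3, 4, 1, 0) · [10] (2, 2, 2, 0, 3) · [11] (6, 2, 0, 1, 1) · [12] (2, 3, 4, 1, 0) · [13] (2, 2, 2, 0, 3)

Grouping the 13 weights by Ā_11-representative: 4 linkage classes.

[[1, 3, 8, 11], [2, 4, 5, 9, 12], [6, 10, 13], [7]]


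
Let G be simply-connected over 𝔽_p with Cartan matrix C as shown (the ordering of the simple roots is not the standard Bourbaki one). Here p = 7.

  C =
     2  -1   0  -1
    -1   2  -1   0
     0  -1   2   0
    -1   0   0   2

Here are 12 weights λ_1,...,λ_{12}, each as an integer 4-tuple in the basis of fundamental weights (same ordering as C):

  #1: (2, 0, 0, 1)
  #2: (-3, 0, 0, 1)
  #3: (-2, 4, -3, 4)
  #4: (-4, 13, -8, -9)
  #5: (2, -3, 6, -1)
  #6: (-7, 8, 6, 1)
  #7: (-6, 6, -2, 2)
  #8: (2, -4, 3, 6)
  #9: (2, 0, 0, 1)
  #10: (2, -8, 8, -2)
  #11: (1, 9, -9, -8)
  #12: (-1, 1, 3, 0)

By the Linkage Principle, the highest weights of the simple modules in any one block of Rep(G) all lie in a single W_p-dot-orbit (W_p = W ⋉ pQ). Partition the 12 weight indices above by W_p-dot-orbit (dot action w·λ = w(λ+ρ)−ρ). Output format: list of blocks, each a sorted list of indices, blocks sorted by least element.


C ↔ A_4 under row/col permutation; |W(A_4)| = 120.

W_7-reps of the 12 weights in Ā_7 (same 4-coord order as C):

  λ_1+ρ ↦ (3, 1, 1, 2) · λ_2+ρ ↦ (1, 1, 0, 0) · λ_3+ρ ↦ (1, 2, 0, 2) · λ_4+ρ ↦ (0, 0, 3, 3) · λ_5+ρ ↦ (0, 2, 4, 1) · λ_6+ρ ↦ (1, 2, 0, 2) · λ_7+ρ ↦ (3, 1, 1, 2) · λ_8+ρ ↦ (0, 0, 3, 3) · λ_9+ρ ↦ (3, 1, 1, 2) · λ_10+ρ ↦ (1, 2, 0, 2) · λ_11+ρ ↦ (1, 2, 0, 2) · λ_12+ρ ↦ (0, 2, 4, 1)

The 12 indices split into 5 linkage classes (same alcove rep ⇔ same W_7-dot-orbit):

[[1, 7, 9], [2], [3, 6, 10, 11], [4, 8], [5, 12]]


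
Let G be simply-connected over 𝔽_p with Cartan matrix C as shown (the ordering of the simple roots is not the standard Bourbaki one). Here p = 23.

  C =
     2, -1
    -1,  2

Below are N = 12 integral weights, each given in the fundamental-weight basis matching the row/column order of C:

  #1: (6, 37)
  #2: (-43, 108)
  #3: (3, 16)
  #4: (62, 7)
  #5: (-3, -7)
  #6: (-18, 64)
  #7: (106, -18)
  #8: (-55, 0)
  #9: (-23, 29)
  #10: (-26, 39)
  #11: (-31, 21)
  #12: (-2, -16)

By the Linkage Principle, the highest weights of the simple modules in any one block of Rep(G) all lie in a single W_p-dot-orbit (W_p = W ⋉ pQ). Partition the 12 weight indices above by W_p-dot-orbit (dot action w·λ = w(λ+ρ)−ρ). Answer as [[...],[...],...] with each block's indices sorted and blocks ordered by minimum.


Dynkin diagram of C (from the 2 off-diagonal −1 entries): A_2.

Alcove-folded reps (p=23, 12 weights, presented ϖ-order):

  1: (15, 1) · 2: (4, 17) · 3: (4, 17) · 4: (6, 2) · 5: (6, 2) · 6: (4, 17) · 7: (6, 2) · 8: (15, 1) · 9: (15, 1) · 10: (6, 2) · 11: (15, 1) · 12: (15, 1)

3 distinct reps among the 12 weights ⇒ 3 W_23-linkage classes:

[[1, 8, 9, 11, 12], [2, 3, 6], [4, 5, 7, 10]]


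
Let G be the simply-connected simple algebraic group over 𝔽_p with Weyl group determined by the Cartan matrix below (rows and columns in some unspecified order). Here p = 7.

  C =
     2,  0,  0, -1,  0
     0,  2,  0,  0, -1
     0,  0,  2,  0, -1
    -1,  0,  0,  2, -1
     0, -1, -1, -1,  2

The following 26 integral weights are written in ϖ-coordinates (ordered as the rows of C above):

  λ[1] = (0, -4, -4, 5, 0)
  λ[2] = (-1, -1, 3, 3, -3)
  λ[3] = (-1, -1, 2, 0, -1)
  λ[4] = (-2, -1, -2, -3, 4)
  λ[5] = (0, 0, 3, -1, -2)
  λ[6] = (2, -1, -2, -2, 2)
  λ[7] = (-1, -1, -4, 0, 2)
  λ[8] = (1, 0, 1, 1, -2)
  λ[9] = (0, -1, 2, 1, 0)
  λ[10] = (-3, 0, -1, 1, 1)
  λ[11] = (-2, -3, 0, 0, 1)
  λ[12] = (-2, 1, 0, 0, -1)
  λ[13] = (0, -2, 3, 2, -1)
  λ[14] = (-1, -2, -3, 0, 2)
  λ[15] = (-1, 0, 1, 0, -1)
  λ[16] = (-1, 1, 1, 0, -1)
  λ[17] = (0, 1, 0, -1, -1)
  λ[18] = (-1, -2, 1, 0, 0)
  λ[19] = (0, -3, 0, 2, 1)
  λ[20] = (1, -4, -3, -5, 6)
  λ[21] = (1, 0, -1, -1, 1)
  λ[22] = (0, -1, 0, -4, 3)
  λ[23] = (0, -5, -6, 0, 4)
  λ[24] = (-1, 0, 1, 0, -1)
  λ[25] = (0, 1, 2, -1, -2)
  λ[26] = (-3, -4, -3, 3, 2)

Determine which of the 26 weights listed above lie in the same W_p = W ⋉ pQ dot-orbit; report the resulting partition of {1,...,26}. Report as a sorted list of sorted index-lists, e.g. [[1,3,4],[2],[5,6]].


Root system D_5: the 5×5 matrix C matches after relabeling.

Alcove-folded reps (p=7, 26 weights, presented ϖ-order):

  λ_1 → (0, 2, 2, 1, 0)
  λ_2 → (0, 2, 2, 1, 0)
  λ_3 → (0, 0, 3, 1, 0)
  λ_4 → (2, 0, 1, 1, 1)
  λ_5 → (0, 0, 3, 1, 0)
  λ_6 → (2, 0, 1, 1, 1)
  λ_7 → (0, 0, 3, 1, 0)
  λ_8 → (2, 0, 1, 1, 1)
  λ_9 → (0, 0, 3, 1, 0)
  λ_10 → (2, 1, 0, 0, 2)
  λ_11 → (1, 2, 1, 0, 0)
  λ_12 → (1, 2, 1, 0, 0)
  λ_13 → (0, 0, 3, 1, 0)
  λ_14 → (0, 1, 2, 1, 0)
  λ_15 → (0, 1, 2, 1, 0)
  λ_16 → (0, 2, 2, 1, 0)
  λ_17 → (1, 2, 1, 0, 0)
  λ_18 → (0, 1, 2, 1, 0)
  λ_19 → (1, 2, 1, 0, 0)
  λ_20 → (2, 1, 0, 0, 2)
  λ_21 → (2, 1, 0, 0, 2)
  λ_22 → (2, 0, 1, 1, 1)
  λ_23 → (2, 0, 1, 1, 1)
  λ_24 → (0, 1, 2, 1, 0)
  λ_25 → (0, 1, 2, 1, 0)
  λ_26 → (2, 1, 0, 0, 2)

These 26 weights hit 6 W_7-dot-orbits; sizes (3, 5, 5, 4, 4, 5):

[[1, 2, 16], [3, 5, 7, 9, 13], [4, 6, 8, 22, 23], [10, 20, 21, 26], [11, 12, 17, 19], [14, 15, 18, 24, 25]]


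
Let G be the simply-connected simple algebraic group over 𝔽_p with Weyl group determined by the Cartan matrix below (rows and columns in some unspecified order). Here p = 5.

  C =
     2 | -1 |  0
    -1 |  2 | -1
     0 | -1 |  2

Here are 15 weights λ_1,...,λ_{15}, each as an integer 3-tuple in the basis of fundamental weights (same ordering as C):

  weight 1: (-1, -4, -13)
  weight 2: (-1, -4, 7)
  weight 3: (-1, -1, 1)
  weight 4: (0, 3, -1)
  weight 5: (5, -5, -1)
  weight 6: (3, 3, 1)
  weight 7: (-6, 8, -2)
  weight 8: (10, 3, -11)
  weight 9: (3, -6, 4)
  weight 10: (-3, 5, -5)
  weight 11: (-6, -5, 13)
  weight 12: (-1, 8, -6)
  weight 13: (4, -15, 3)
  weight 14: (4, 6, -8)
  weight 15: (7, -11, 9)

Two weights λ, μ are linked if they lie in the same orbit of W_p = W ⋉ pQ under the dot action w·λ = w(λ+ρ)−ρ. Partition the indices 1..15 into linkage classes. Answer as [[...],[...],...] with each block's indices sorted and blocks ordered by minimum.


A_3 Cartan matrix, 3 simple roots permuted; ρ=(1,1,1).

Alcove-folded reps (p=5, 15 weights, presented ϖ-order):

  λ_1+ρ ↦ (0, 0, 2);  λ_2+ρ ↦ (0, 0, 2);  λ_3+ρ ↦ (0, 0, 2);  λ_4+ρ ↦ (1, 4, 0);  λ_5+ρ ↦ (1, 0, 3);  λ_6+ρ ↦ (1, 0, 3);  λ_7+ρ ↦ (1, 0, 3);  λ_8+ρ ↦ (1, 4, 0);  λ_9+ρ ↦ (1, 4, 0);  λ_10+ρ ↦ (1, 0, 3);  λ_11+ρ ↦ (1, 4, 0);  λ_12+ρ ↦ (4, 0, 1);  λ_13+ρ ↦ (1, 4, 0);  λ_14+ρ ↦ (0, 0, 2);  λ_15+ρ ↦ (0, 0, 2)

The 15 indices split into 4 linkage classes (same alcove rep ⇔ same W_5-dot-orbit):

[[1, 2, 3, 14, 15], [4, 8, 9, 11, 13], [5, 6, 7, 10], [12]]


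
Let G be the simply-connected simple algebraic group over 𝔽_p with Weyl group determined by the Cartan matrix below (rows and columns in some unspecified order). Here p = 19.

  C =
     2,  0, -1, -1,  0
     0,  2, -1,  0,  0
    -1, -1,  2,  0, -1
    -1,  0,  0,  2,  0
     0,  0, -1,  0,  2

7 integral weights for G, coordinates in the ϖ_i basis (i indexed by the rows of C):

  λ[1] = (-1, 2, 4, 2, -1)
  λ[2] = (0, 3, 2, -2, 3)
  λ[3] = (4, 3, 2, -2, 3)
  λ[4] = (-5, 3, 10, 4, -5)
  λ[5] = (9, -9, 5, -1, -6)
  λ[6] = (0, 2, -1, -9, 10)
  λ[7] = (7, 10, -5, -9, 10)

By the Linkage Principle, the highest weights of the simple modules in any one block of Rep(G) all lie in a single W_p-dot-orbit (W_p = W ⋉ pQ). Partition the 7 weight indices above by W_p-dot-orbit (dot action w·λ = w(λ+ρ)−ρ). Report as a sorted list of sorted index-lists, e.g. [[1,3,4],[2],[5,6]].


D_5 Cartan matrix, 5 simple roots permuted; ρ=(1,1,1,1,1).

Each λ_j+ρ reduced to Ā_19; 5-tuples below use C's row order:

  [1] (0, 3, 5, 3, 0)
  [2] (0, 4, 3, 1, 4)
  [3] (0, 4, 3, 1, 4)
  [4] (0, 4, 3, 1, 4)
  [5] (3, 1, 5, 0, 2)
  [6] (0, 4, 3, 1, 4)
  [7] (0, 4, 3, 1, 4)

Linkage partition of the 7 weights (3 classes, p=19):

[[1], [2, 3, 4, 6, 7], [5]]


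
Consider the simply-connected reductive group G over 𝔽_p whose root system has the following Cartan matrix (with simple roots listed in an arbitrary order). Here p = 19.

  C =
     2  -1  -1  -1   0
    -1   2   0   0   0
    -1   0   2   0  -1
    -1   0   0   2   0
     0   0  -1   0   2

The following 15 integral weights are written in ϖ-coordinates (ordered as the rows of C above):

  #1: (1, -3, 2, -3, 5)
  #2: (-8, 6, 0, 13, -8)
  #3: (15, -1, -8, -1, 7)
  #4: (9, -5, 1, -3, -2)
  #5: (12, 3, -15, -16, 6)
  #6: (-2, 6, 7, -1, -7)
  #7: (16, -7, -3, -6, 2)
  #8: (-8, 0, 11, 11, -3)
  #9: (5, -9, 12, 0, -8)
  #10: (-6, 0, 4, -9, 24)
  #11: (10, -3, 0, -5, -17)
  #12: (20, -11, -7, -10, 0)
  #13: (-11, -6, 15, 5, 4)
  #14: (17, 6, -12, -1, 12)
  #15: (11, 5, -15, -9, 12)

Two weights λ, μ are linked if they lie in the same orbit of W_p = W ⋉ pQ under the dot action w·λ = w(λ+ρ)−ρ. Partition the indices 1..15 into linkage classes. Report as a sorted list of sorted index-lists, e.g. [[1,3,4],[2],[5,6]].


Root system D_5: the 5×5 matrix C matches after relabeling.

Alcove-folded reps (p=19, 15 weights, presented ϖ-order):

  λ_1+ρ ↦ (2, 0, 1, 0, 6) · λ_2+ρ ↦ (0, 6, 1, 1, 6) · λ_3+ρ ↦ (2, 0, 1, 0, 6) · λ_4+ρ ↦ (4, 4, 1, 2, 1) · λ_5+ρ ↦ (1, 6, 1, 5, 2) · λ_6+ρ ↦ (0, 6, 1, 1, 6) · λ_7+ρ ↦ (1, 6, 1, 5, 2) · λ_8+ρ ↦ (1, 6, 1, 5, 2) · λ_9+ρ ↦ (0, 6, 1, 1, 6) · λ_10+ρ ↦ (0, 6, 1, 1, 6) · λ_11+ρ ↦ (4, 4, 1, 2, 1) · λ_12+ρ ↦ (1, 6, 1, 5, 2) · λ_13+ρ ↦ (1, 6, 1, 5, 2) · λ_14+ρ ↦ (0, 6, 1, 1, 6) · λ_15+ρ ↦ (4, 4, 1, 2, 1)

Grouping the 15 weights by Ā_19-representative: 4 linkage classes.

[[1, 3], [2, 6, 9, 10, 14], [4, 11, 15], [5, 7, 8, 12, 13]]


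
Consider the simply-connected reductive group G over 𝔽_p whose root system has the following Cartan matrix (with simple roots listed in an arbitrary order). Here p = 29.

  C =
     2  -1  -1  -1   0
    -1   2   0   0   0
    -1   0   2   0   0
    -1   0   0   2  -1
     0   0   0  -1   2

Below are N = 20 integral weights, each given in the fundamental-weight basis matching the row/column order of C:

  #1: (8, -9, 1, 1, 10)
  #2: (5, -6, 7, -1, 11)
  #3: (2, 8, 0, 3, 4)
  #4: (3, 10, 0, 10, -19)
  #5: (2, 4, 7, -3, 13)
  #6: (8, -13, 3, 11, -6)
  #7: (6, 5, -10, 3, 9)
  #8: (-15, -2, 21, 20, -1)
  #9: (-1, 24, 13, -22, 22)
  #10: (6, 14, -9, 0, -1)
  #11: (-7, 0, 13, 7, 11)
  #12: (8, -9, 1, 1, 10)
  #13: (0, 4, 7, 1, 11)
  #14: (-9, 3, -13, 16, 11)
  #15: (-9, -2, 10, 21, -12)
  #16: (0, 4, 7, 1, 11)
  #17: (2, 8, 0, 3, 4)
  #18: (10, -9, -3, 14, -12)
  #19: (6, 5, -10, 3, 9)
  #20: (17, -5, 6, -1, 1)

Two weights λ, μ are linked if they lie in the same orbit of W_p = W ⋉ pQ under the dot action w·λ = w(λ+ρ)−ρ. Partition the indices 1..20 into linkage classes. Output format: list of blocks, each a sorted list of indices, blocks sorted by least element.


D_5 Cartan matrix, 5 simple roots permuted; ρ=(1,1,1,1,1).

Alcove-folded reps (p=29, 20 weights, presented ϖ-order):

    1: (1, 8, 2, 2, 11)
    2: (1, 5, 8, 0, 12)
    3: (3, 9, 1, 4, 5)
    4: (1, 8, 2, 2, 11)
    5: (1, 5, 8, 0, 12)
    6: (3, 9, 1, 4, 5)
    7: (2, 4, 7, 2, 10)
    8: (1, 14, 7, 0, 0)
    9: (2, 4, 7, 2, 10)
    10: (1, 14, 7, 0, 0)
    11: (1, 5, 8, 0, 12)
    12: (1, 8, 2, 2, 11)
    13: (1, 5, 8, 0, 12)
    14: (3, 9, 1, 4, 5)
    15: (1, 8, 2, 2, 11)
    16: (1, 5, 8, 0, 12)
    17: (3, 9, 1, 4, 5)
    18: (1, 8, 2, 2, 11)
    19: (2, 4, 7, 2, 10)
    20: (2, 4, 7, 2, 10)

Grouping the 20 weights by Ā_29-representative: 5 linkage classes.

[[1, 4, 12, 15, 18], [2, 5, 11, 13, 16], [3, 6, 14, 17], [7, 9, 19, 20], [8, 10]]


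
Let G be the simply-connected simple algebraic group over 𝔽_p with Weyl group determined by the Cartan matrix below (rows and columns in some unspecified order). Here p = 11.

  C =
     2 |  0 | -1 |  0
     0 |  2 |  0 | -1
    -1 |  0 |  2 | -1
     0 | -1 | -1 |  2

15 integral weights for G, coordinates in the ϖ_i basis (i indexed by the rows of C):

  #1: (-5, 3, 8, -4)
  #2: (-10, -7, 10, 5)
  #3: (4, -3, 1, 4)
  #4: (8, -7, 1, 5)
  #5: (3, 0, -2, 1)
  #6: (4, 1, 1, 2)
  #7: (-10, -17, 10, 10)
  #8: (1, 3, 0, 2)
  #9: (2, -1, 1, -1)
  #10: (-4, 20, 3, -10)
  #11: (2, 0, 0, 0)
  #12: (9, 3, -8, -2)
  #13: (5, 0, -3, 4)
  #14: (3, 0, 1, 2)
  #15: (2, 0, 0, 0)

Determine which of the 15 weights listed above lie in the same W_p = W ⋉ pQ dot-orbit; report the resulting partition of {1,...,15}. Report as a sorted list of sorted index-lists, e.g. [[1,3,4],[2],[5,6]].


C ↔ A_4 under row/col permutation; |W(A_4)| = 120.

λ_j+ρ reflected into Ā_11 (⟨·,θ^∨⟩≤11); 4-tuples as given:

  λ_1+ρ ↦ (4, 1, 2, 3) · λ_2+ρ ↦ (3, 0, 2, 0) · λ_3+ρ ↦ (4, 1, 2, 3) · λ_4+ρ ↦ (3, 0, 2, 0) · λ_5+ρ ↦ (3, 1, 1, 1) · λ_6+ρ ↦ (4, 1, 2, 3) · λ_7+ρ ↦ (3, 0, 2, 0) · λ_8+ρ ↦ (2, 4, 1, 3) · λ_9+ρ ↦ (3, 0, 2, 0) · λ_10+ρ ↦ (3, 1, 1, 1) · λ_11+ρ ↦ (3, 1, 1, 1) · λ_12+ρ ↦ (2, 4, 1, 3) · λ_13+ρ ↦ (4, 1, 2, 3) · λ_14+ρ ↦ (4, 1, 2, 3) · λ_15+ρ ↦ (3, 1, 1, 1)

4 distinct reps among the 15 weights ⇒ 4 W_11-linkage classes:

[[1, 3, 6, 13, 14], [2, 4, 7, 9], [5, 10, 11, 15], [8, 12]]


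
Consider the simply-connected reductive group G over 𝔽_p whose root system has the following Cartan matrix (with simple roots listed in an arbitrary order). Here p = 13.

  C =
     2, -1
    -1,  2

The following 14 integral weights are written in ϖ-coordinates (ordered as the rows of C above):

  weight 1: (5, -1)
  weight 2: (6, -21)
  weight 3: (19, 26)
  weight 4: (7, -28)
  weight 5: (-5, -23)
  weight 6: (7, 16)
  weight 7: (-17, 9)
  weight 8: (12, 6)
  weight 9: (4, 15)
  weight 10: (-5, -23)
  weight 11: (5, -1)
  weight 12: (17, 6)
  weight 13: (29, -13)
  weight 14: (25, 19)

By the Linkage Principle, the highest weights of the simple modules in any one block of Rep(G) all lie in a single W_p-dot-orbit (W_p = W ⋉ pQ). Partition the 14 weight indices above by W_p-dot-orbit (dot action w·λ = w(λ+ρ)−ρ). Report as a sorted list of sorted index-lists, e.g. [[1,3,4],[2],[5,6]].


A_2 Cartan matrix, 2 simple roots permuted; ρ=(1,1).

Each λ_j+ρ reduced to Ā_13; 2-tuples below use C's row order:

  λ_1 → (6, 0)
  λ_2 → (6, 0)
  λ_3 → (1, 5)
  λ_4 → (1, 5)
  λ_5 → (0, 9)
  λ_6 → (4, 1)
  λ_7 → (7, 3)
  λ_8 → (6, 0)
  λ_9 → (3, 5)
  λ_10 → (0, 9)
  λ_11 → (6, 0)
  λ_12 → (1, 5)
  λ_13 → (4, 1)
  λ_14 → (6, 0)

The 14 indices split into 6 linkage classes (same alcove rep ⇔ same W_13-dot-orbit):

[[1, 2, 8, 11, 14], [3, 4, 12], [5, 10], [6, 13], [7], [9]]


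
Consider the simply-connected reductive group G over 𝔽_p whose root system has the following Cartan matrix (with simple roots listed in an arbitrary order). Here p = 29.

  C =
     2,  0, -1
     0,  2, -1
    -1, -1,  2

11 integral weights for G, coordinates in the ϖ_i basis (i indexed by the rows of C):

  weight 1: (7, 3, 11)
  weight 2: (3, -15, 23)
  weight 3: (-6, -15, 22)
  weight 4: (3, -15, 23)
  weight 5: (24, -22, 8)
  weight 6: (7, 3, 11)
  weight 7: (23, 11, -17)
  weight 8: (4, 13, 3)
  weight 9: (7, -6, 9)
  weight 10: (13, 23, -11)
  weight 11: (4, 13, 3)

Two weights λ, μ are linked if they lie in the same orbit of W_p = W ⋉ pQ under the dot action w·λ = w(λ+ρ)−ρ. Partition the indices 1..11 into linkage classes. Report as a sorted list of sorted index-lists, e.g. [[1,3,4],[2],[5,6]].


A_3 Cartan matrix, 3 simple roots permuted; ρ=(1,1,1).

λ_j+ρ reflected into Ā_29 (⟨·,θ^∨⟩≤29); 3-tuples as given:

  λ_1+ρ ↦ (8, 4, 12);  λ_2+ρ ↦ (4, 14, 10);  λ_3+ρ ↦ (5, 14, 4);  λ_4+ρ ↦ (4, 14, 10);  λ_5+ρ ↦ (8, 4, 12);  λ_6+ρ ↦ (8, 4, 12);  λ_7+ρ ↦ (8, 4, 12);  λ_8+ρ ↦ (5, 14, 4);  λ_9+ρ ↦ (8, 5, 5);  λ_10+ρ ↦ (4, 14, 10);  λ_11+ρ ↦ (5, 14, 4)

These 11 weights hit 4 W_29-dot-orbits; sizes (4, 3, 3, 1):

[[1, 5, 6, 7], [2, 4, 10], [3, 8, 11], [9]]


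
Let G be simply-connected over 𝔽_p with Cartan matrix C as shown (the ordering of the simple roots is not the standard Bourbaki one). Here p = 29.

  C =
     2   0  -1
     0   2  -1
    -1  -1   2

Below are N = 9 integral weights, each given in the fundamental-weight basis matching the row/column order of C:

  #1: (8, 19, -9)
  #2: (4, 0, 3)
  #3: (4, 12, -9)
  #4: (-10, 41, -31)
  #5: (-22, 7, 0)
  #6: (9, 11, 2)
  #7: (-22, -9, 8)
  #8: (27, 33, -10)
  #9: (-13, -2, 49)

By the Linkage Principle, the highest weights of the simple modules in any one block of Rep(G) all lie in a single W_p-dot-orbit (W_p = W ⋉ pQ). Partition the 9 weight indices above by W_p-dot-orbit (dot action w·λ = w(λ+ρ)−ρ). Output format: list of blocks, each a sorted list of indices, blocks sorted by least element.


Root system A_3: the 3×3 matrix C matches after relabeling.

Ā_29 reps of the 9 weights (A_3, coords as presented):

    [1] (1, 12, 8)
    [2] (5, 1, 4)
    [3] (3, 5, 5)
    [4] (16, 9, 1)
    [5] (1, 12, 8)
    [6] (10, 12, 3)
    [7] (1, 12, 8)
    [8] (5, 1, 4)
    [9] (1, 12, 8)

Grouping the 9 weights by Ā_29-representative: 5 linkage classes.

[[1, 5, 7, 9], [2, 8], [3], [4], [6]]


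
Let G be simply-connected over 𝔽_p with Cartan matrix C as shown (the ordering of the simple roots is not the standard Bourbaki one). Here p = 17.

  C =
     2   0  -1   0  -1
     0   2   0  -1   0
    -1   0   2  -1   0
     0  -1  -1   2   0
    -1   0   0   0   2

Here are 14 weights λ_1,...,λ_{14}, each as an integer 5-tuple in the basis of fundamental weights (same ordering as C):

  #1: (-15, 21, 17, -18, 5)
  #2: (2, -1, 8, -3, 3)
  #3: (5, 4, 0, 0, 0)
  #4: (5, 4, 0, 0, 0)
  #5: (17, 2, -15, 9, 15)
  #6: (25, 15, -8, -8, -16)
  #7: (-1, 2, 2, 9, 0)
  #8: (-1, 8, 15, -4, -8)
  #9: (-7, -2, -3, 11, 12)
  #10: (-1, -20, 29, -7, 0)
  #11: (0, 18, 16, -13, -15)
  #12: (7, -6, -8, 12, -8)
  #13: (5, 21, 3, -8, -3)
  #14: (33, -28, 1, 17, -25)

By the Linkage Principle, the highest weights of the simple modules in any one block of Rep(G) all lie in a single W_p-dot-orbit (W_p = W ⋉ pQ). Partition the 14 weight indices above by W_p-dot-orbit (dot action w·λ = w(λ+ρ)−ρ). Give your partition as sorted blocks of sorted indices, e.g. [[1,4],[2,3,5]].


C ↔ A_5 under row/col permutation; |W(A_5)| = 720.

W_17-reps of the 14 weights in Ā_17 (same 5-coord order as C):

  λ_1 → (2, 1, 6, 3, 5)
  λ_2 → (3, 2, 7, 0, 4)
  λ_3 → (6, 5, 1, 1, 1)
  λ_4 → (6, 5, 1, 1, 1)
  λ_5 → (0, 3, 3, 10, 1)
  λ_6 → (3, 7, 2, 2, 1)
  λ_7 → (0, 3, 3, 10, 1)
  λ_8 → (2, 1, 6, 3, 5)
  λ_9 → (2, 1, 6, 3, 5)
  λ_10 → (2, 1, 6, 3, 5)
  λ_11 → (2, 1, 6, 3, 5)
  λ_12 → (6, 5, 1, 1, 1)
  λ_13 → (3, 7, 2, 2, 1)
  λ_14 → (3, 2, 7, 0, 4)

Linkage partition of the 14 weights (5 classes, p=17):

[[1, 8, 9, 10, 11], [2, 14], [3, 4, 12], [5, 7], [6, 13]]


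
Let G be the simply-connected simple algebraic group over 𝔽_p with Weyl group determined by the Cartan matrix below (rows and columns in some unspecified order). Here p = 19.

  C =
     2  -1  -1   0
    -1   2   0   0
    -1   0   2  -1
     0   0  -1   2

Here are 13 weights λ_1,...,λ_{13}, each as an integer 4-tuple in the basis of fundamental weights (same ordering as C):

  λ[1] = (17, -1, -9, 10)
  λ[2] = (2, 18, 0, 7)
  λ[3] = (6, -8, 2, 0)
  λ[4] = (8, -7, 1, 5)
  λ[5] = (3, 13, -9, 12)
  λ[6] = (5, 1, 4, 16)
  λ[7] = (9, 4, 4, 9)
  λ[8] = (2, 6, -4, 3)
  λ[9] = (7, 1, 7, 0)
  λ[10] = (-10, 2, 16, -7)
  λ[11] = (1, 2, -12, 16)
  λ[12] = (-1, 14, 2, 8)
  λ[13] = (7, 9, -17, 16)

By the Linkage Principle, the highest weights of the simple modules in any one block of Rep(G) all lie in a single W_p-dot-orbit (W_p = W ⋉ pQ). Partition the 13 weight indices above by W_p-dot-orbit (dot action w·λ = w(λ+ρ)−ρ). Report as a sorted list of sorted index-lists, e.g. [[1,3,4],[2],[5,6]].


Root system A_4: the 4×4 matrix C matches after relabeling.

Folding the 13 weights λ_j+ρ into Ā_19 (reps in the given 4-coord order):

  λ_1 → (8, 2, 8, 1);  λ_2 → (0, 7, 3, 1);  λ_3 → (0, 7, 3, 1);  λ_4 → (3, 6, 2, 6);  λ_5 → (4, 6, 4, 1);  λ_6 → (3, 6, 2, 6);  λ_7 → (4, 6, 4, 1);  λ_8 → (0, 7, 3, 1);  λ_9 → (8, 2, 8, 1);  λ_10 → (3, 6, 2, 6);  λ_11 → (3, 6, 2, 6);  λ_12 → (0, 7, 3, 1);  λ_13 → (8, 2, 8, 1)

Linkage partition of the 13 weights (4 classes, p=19):

[[1, 9, 13], [2, 3, 8, 12], [4, 6, 10, 11], [5, 7]]


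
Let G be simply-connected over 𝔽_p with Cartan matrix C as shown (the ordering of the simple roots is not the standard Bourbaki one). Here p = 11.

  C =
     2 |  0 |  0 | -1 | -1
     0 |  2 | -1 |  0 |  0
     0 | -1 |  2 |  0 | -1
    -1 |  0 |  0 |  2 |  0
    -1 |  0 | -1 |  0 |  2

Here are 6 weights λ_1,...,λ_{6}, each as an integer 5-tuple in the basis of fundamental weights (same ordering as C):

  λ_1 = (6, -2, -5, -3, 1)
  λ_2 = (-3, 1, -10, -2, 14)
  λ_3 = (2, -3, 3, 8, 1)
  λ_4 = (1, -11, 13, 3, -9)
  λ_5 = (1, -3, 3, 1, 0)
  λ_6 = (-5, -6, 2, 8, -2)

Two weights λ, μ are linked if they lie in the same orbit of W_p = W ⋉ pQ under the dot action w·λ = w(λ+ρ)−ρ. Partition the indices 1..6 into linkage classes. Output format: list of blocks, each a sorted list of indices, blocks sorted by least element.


A_5 Cartan matrix, 5 simple roots permuted; ρ=(1,1,1,1,1).

Folding the 6 weights λ_j+ρ into Ā_11 (reps in the given 5-coord order):

  λ_1+ρ ↦ (2, 2, 2, 2, 1);  λ_2+ρ ↦ (1, 3, 2, 1, 2);  λ_3+ρ ↦ (2, 2, 2, 2, 1);  λ_4+ρ ↦ (1, 3, 2, 1, 2);  λ_5+ρ ↦ (2, 2, 2, 2, 1);  λ_6+ρ ↦ (2, 2, 2, 2, 1)

These 6 weights hit 2 W_11-dot-orbits; sizes (4, 2):

[[1, 3, 5, 6], [2, 4]]


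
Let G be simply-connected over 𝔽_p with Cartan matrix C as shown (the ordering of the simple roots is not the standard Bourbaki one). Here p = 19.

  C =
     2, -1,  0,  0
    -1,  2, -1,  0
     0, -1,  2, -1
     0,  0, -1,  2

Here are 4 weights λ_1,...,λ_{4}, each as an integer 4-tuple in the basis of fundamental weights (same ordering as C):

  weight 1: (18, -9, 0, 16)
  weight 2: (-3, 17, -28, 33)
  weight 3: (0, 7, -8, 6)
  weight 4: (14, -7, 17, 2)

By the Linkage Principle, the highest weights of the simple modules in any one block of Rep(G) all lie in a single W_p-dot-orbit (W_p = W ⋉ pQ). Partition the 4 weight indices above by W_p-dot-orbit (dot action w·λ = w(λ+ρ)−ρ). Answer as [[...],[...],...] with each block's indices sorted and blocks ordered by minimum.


C ↔ A_4 under row/col permutation; |W(A_4)| = 120.

λ_j+ρ reflected into Ā_19 (⟨·,θ^∨⟩≤19); 4-tuples as given:

  λ_1 → (1, 1, 7, 0) · λ_2 → (2, 4, 4, 8) · λ_3 → (1, 1, 7, 0) · λ_4 → (2, 4, 4, 8)

Partition of {1..4} into 2 W_19-dot-orbits:

[[1, 3], [2, 4]]
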